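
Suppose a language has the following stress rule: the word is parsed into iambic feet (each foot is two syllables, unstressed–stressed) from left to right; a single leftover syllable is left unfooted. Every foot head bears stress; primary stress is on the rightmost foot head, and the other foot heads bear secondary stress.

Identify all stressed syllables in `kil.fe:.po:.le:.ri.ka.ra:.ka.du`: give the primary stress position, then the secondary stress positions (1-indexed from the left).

primary 8, secondary 2, 4, 6

Parse left to right into iambic (σˈσ) feet: (kil.ˈfe:) (po:.ˈle:) (ri.ˈka) (ra:.ˈka) du. Syllable 9 is left unfooted.
Foot heads (stressed positions): 2, 4, 6, 8.
End Rule Rightmost: primary stress on the rightmost head = syllable 8.
Secondary stress on 2, 4, 6: kil.ˌfe:.po:.ˌle:.ri.ˌka.ra:.ˈka.du.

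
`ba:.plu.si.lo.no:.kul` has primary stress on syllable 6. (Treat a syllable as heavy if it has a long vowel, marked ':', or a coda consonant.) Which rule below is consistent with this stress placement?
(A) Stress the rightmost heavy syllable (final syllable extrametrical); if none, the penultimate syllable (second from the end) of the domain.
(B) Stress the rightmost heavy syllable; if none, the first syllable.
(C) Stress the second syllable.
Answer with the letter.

B

Rule A → syllable 5 (observed: 6).
Rule B → syllable 6 ✓.
Rule C → syllable 2 (observed: 6).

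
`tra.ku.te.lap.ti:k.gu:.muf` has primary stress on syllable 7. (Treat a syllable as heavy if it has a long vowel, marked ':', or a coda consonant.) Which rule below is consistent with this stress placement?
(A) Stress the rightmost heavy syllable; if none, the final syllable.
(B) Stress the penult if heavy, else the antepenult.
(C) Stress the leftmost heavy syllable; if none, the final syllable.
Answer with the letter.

Rule A → syllable 7 ✓.
Rule B → syllable 6 (observed: 7).
Rule C → syllable 4 (observed: 7).

A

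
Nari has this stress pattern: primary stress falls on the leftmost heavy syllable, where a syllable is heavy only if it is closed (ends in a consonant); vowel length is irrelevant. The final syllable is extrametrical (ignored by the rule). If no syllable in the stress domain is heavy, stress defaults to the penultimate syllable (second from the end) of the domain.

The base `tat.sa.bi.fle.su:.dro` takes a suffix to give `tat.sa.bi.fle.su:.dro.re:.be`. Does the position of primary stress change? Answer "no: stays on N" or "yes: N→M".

Base `tat.sa.bi.fle.su:.dro` (6 syllables):
  The final syllable (6, dro) is extrametrical; the stress domain is syllables 1–5.
  Weights: 1 tat H, 2 sa L, 3 bi L, 4 fle L, 5 su: L.
  Heavy syllables in the domain: 1. The leftmost is syllable 1 (tat).
  → primary stress on syllable 1.
Suffixed `tat.sa.bi.fle.su:.dro.re:.be` (8 syllables):
  The final syllable (8, be) is extrametrical; the stress domain is syllables 1–7.
  Weights: 1 tat H, 2 sa L, 3 bi L, 4 fle L, 5 su: L, 6 dro L, 7 re: L.
  Heavy syllables in the domain: 1. The leftmost is syllable 1 (tat).
  → primary stress on syllable 1.

no: stays on 1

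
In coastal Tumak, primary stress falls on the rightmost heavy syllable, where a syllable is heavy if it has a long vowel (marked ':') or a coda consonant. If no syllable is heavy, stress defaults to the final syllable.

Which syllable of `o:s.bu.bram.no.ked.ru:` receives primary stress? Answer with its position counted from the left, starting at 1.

Weights: 1 o:s H, 2 bu L, 3 bram H, 4 no L, 5 ked H, 6 ru: H.
Heavy syllables in the domain: 1, 3, 5, 6. The rightmost is syllable 6 (ru:).
Primary stress: syllable 6 → o:s.bu.bram.no.ked.ˈru:.

6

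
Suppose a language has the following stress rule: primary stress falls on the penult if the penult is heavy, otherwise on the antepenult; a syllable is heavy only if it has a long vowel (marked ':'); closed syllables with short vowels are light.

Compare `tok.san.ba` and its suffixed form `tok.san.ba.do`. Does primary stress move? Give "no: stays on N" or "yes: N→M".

Base `tok.san.ba` (3 syllables):
  Weights: 1 tok L, 2 san L, 3 ba L.
  The penult (syllable 2, san) is light, so stress falls on the antepenult (syllable 1, tok).
  → primary stress on syllable 1.
Suffixed `tok.san.ba.do` (4 syllables):
  Weights: 2 san L, 3 ba L, 4 do L.
  The penult (syllable 3, ba) is light, so stress falls on the antepenult (syllable 2, san).
  → primary stress on syllable 2.

yes: 1→2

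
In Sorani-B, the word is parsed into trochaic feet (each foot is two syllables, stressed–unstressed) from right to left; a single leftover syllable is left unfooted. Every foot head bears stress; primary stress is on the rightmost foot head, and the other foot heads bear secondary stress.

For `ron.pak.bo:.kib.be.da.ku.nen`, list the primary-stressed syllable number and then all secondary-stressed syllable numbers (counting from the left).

primary 7, secondary 1, 3, 5

Parse right to left into trochaic (ˈσσ) feet: (ˈron.pak) (ˈbo:.kib) (ˈbe.da) (ˈku.nen).
Foot heads (stressed positions): 1, 3, 5, 7.
End Rule Rightmost: primary stress on the rightmost head = syllable 7.
Secondary stress on 1, 3, 5: ˌron.pak.ˌbo:.kib.ˌbe.da.ˈku.nen.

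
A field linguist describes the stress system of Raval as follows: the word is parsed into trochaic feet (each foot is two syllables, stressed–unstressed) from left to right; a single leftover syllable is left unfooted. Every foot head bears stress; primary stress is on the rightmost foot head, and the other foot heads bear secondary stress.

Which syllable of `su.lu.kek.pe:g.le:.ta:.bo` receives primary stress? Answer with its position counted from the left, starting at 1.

Parse left to right into trochaic (ˈσσ) feet: (ˈsu.lu) (ˈkek.pe:g) (ˈle:.ta:) bo. Syllable 7 is left unfooted.
Foot heads (stressed positions): 1, 3, 5.
End Rule Rightmost: primary stress on the rightmost head = syllable 5.
Primary stress: syllable 5 → su.lu.kek.pe:g.ˈle:.ta:.bo.

5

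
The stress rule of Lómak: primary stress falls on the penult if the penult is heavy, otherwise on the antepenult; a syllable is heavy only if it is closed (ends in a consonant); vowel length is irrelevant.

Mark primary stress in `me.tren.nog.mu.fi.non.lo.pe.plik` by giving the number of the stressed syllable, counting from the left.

7

Weights: 7 lo L, 8 pe L, 9 plik H.
The penult (syllable 8, pe) is light, so stress falls on the antepenult (syllable 7, lo).
Primary stress: syllable 7 → me.tren.nog.mu.fi.non.ˈlo.pe.plik.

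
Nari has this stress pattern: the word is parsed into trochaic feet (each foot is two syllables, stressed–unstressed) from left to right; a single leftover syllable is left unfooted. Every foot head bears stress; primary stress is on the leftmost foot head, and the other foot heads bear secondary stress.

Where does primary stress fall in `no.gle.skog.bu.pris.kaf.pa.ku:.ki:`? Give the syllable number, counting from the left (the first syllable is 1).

1

Parse left to right into trochaic (ˈσσ) feet: (ˈno.gle) (ˈskog.bu) (ˈpris.kaf) (ˈpa.ku:) ki:. Syllable 9 is left unfooted.
Foot heads (stressed positions): 1, 3, 5, 7.
End Rule Leftmost: primary stress on the leftmost head = syllable 1.
Primary stress: syllable 1 → ˈno.gle.skog.bu.pris.kaf.pa.ku:.ki:.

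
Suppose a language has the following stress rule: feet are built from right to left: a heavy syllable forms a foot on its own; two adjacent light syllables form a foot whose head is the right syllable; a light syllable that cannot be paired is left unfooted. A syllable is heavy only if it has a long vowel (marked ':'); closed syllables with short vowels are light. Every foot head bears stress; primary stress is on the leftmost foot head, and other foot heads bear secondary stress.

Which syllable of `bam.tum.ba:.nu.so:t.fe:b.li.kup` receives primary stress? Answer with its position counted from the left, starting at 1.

2

Weights: 1 bam L, 2 tum L, 3 ba: H, 4 nu L, 5 so:t H, 6 fe:b H, 7 li L, 8 kup L.
Parse right to left (heavy = foot alone; LL = one foot; stranded L unfooted): (bam.ˈtum) (ˈba:) nu (ˈso:t) (ˈfe:b) (li.ˈkup).
Foot heads: 2, 3, 5, 6, 8.
Primary stress on the leftmost head = syllable 2.
Primary stress: syllable 2 → bam.ˈtum.ba:.nu.so:t.fe:b.li.kup.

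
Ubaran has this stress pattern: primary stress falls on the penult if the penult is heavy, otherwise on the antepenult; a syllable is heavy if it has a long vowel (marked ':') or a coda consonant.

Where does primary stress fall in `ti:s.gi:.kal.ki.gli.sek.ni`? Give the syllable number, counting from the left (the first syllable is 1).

Weights: 5 gli L, 6 sek H, 7 ni L.
The penult (syllable 6, sek) is heavy, so it takes stress.
Primary stress: syllable 6 → ti:s.gi:.kal.ki.gli.ˈsek.ni.

6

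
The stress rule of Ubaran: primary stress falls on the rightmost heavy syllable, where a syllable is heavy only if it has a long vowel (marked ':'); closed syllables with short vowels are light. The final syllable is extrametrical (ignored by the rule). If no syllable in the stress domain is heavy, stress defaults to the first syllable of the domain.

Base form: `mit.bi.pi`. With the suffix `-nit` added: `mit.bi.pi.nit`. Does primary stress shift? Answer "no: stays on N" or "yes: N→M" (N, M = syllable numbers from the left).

no: stays on 1

Base `mit.bi.pi` (3 syllables):
  The final syllable (3, pi) is extrametrical; the stress domain is syllables 1–2.
  Weights: 1 mit L, 2 bi L.
  No heavy syllable in the domain; default to the first syllable of the domain = syllable 1.
  → primary stress on syllable 1.
Suffixed `mit.bi.pi.nit` (4 syllables):
  The final syllable (4, nit) is extrametrical; the stress domain is syllables 1–3.
  Weights: 1 mit L, 2 bi L, 3 pi L.
  No heavy syllable in the domain; default to the first syllable of the domain = syllable 1.
  → primary stress on syllable 1.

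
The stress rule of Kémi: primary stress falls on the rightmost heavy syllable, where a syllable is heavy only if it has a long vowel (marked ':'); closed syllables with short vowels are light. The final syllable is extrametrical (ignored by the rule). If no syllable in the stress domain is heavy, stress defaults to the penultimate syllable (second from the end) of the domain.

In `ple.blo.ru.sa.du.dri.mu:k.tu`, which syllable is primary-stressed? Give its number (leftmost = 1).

The final syllable (8, tu) is extrametrical; the stress domain is syllables 1–7.
Weights: 1 ple L, 2 blo L, 3 ru L, 4 sa L, 5 du L, 6 dri L, 7 mu:k H.
Heavy syllables in the domain: 7. The rightmost is syllable 7 (mu:k).
Primary stress: syllable 7 → ple.blo.ru.sa.du.dri.ˈmu:k.tu.

7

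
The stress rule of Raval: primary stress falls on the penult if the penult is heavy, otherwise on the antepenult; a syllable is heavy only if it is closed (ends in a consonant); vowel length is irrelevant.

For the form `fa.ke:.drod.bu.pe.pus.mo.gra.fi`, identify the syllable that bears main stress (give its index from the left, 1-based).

Weights: 7 mo L, 8 gra L, 9 fi L.
The penult (syllable 8, gra) is light, so stress falls on the antepenult (syllable 7, mo).
Primary stress: syllable 7 → fa.ke:.drod.bu.pe.pus.ˈmo.gra.fi.

7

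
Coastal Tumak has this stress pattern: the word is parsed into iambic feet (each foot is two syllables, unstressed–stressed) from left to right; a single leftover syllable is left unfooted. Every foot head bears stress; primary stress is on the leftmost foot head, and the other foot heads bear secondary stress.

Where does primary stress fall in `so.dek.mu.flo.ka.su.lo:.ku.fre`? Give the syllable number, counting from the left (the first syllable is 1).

Parse left to right into iambic (σˈσ) feet: (so.ˈdek) (mu.ˈflo) (ka.ˈsu) (lo:.ˈku) fre. Syllable 9 is left unfooted.
Foot heads (stressed positions): 2, 4, 6, 8.
End Rule Leftmost: primary stress on the leftmost head = syllable 2.
Primary stress: syllable 2 → so.ˈdek.mu.flo.ka.su.lo:.ku.fre.

2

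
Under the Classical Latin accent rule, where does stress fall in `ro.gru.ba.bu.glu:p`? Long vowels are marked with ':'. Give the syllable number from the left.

Classical Latin: stress the penult if heavy (long vowel or closed), else the antepenult.
Weights: 3 ba L, 4 bu L, 5 glu:p H.
The penult (syllable 4, bu) is light, so stress falls on the antepenult (syllable 3, ba).
Stress on syllable 3: ro.gru.ˈba.bu.glu:p.

3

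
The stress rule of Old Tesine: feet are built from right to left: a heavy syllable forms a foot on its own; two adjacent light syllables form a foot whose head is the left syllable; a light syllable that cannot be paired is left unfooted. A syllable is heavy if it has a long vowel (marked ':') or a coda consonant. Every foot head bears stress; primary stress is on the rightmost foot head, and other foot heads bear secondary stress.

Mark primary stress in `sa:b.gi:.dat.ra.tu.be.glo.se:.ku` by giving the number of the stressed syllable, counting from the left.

8

Weights: 1 sa:b H, 2 gi: H, 3 dat H, 4 ra L, 5 tu L, 6 be L, 7 glo L, 8 se: H, 9 ku L.
Parse right to left (heavy = foot alone; LL = one foot; stranded L unfooted): (ˈsa:b) (ˈgi:) (ˈdat) (ˈra.tu) (ˈbe.glo) (ˈse:) ku.
Foot heads: 1, 2, 3, 4, 6, 8.
Primary stress on the rightmost head = syllable 8.
Primary stress: syllable 8 → sa:b.gi:.dat.ra.tu.be.glo.ˈse:.ku.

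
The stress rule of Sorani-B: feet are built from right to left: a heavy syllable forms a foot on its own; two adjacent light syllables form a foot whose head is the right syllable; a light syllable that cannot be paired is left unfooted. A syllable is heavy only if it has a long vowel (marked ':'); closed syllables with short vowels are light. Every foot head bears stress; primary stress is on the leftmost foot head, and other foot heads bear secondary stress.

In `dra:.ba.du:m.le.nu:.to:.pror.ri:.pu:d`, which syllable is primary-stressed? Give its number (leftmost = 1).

Weights: 1 dra: H, 2 ba L, 3 du:m H, 4 le L, 5 nu: H, 6 to: H, 7 pror L, 8 ri: H, 9 pu:d H.
Parse right to left (heavy = foot alone; LL = one foot; stranded L unfooted): (ˈdra:) ba (ˈdu:m) le (ˈnu:) (ˈto:) pror (ˈri:) (ˈpu:d).
Foot heads: 1, 3, 5, 6, 8, 9.
Primary stress on the leftmost head = syllable 1.
Primary stress: syllable 1 → ˈdra:.ba.du:m.le.nu:.to:.pror.ri:.pu:d.

1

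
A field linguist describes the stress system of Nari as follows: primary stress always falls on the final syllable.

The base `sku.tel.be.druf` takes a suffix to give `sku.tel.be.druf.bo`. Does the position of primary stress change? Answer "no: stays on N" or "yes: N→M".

yes: 4→5

Base `sku.tel.be.druf` (4 syllables):
  The word has 4 syllables; the final syllable is syllable 4 (druf).
  → primary stress on syllable 4.
Suffixed `sku.tel.be.druf.bo` (5 syllables):
  The word has 5 syllables; the final syllable is syllable 5 (bo).
  → primary stress on syllable 5.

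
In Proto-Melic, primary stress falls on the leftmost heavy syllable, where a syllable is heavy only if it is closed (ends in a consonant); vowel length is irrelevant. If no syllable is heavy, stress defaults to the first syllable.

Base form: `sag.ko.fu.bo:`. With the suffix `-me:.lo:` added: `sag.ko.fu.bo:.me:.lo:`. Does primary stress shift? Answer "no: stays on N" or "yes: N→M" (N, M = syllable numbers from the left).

no: stays on 1

Base `sag.ko.fu.bo:` (4 syllables):
  Weights: 1 sag H, 2 ko L, 3 fu L, 4 bo: L.
  Heavy syllables in the domain: 1. The leftmost is syllable 1 (sag).
  → primary stress on syllable 1.
Suffixed `sag.ko.fu.bo:.me:.lo:` (6 syllables):
  Weights: 1 sag H, 2 ko L, 3 fu L, 4 bo: L, 5 me: L, 6 lo: L.
  Heavy syllables in the domain: 1. The leftmost is syllable 1 (sag).
  → primary stress on syllable 1.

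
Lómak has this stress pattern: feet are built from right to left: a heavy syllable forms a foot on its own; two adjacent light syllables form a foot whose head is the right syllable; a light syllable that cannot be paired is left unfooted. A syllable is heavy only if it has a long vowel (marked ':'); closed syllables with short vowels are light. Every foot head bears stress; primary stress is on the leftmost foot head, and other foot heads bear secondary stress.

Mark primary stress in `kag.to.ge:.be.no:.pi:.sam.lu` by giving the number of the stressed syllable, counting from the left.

Weights: 1 kag L, 2 to L, 3 ge: H, 4 be L, 5 no: H, 6 pi: H, 7 sam L, 8 lu L.
Parse right to left (heavy = foot alone; LL = one foot; stranded L unfooted): (kag.ˈto) (ˈge:) be (ˈno:) (ˈpi:) (sam.ˈlu).
Foot heads: 2, 3, 5, 6, 8.
Primary stress on the leftmost head = syllable 2.
Primary stress: syllable 2 → kag.ˈto.ge:.be.no:.pi:.sam.lu.

2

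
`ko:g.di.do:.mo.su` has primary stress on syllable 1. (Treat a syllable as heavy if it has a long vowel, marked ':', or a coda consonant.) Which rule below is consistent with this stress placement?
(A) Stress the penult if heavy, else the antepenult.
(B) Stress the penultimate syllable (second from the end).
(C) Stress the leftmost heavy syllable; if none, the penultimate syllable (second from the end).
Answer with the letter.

C

Rule A → syllable 3 (observed: 1).
Rule B → syllable 4 (observed: 1).
Rule C → syllable 1 ✓.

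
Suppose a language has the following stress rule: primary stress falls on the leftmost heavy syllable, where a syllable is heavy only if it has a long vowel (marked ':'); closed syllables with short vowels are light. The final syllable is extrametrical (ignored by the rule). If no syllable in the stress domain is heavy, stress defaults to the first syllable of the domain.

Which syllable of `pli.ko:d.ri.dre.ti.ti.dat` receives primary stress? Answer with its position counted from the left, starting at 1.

The final syllable (7, dat) is extrametrical; the stress domain is syllables 1–6.
Weights: 1 pli L, 2 ko:d H, 3 ri L, 4 dre L, 5 ti L, 6 ti L.
Heavy syllables in the domain: 2. The leftmost is syllable 2 (ko:d).
Primary stress: syllable 2 → pli.ˈko:d.ri.dre.ti.ti.dat.

2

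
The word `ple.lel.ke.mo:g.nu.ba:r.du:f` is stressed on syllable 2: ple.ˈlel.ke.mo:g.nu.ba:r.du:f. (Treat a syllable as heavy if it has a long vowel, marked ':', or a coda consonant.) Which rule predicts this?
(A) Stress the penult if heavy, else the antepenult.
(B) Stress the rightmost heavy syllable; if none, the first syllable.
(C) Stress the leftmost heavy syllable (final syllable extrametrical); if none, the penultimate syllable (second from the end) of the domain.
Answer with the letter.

C

Rule A → syllable 6 (observed: 2).
Rule B → syllable 7 (observed: 2).
Rule C → syllable 2 ✓.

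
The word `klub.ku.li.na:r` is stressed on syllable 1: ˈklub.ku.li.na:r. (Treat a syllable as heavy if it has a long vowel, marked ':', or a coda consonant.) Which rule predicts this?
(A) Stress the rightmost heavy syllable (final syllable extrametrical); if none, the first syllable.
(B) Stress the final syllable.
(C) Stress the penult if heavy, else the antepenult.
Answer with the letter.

A

Rule A → syllable 1 ✓.
Rule B → syllable 4 (observed: 1).
Rule C → syllable 2 (observed: 1).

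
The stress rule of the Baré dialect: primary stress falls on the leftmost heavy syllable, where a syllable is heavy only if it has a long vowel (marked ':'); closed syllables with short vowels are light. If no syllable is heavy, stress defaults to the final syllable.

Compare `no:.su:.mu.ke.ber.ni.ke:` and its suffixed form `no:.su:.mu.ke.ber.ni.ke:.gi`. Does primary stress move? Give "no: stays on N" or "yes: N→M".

Base `no:.su:.mu.ke.ber.ni.ke:` (7 syllables):
  Weights: 1 no: H, 2 su: H, 3 mu L, 4 ke L, 5 ber L, 6 ni L, 7 ke: H.
  Heavy syllables in the domain: 1, 2, 7. The leftmost is syllable 1 (no:).
  → primary stress on syllable 1.
Suffixed `no:.su:.mu.ke.ber.ni.ke:.gi` (8 syllables):
  Weights: 1 no: H, 2 su: H, 3 mu L, 4 ke L, 5 ber L, 6 ni L, 7 ke: H, 8 gi L.
  Heavy syllables in the domain: 1, 2, 7. The leftmost is syllable 1 (no:).
  → primary stress on syllable 1.

no: stays on 1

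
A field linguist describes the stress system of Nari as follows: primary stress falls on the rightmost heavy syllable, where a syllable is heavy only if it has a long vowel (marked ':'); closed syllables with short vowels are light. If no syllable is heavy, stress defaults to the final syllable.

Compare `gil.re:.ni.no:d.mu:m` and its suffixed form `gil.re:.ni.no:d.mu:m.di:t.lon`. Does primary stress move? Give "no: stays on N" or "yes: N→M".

Base `gil.re:.ni.no:d.mu:m` (5 syllables):
  Weights: 1 gil L, 2 re: H, 3 ni L, 4 no:d H, 5 mu:m H.
  Heavy syllables in the domain: 2, 4, 5. The rightmost is syllable 5 (mu:m).
  → primary stress on syllable 5.
Suffixed `gil.re:.ni.no:d.mu:m.di:t.lon` (7 syllables):
  Weights: 1 gil L, 2 re: H, 3 ni L, 4 no:d H, 5 mu:m H, 6 di:t H, 7 lon L.
  Heavy syllables in the domain: 2, 4, 5, 6. The rightmost is syllable 6 (di:t).
  → primary stress on syllable 6.

yes: 5→6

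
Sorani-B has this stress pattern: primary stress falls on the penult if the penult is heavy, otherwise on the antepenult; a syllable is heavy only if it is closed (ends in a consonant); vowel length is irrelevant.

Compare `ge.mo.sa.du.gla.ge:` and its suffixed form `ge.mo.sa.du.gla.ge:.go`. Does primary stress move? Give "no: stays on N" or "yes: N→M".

Base `ge.mo.sa.du.gla.ge:` (6 syllables):
  Weights: 4 du L, 5 gla L, 6 ge: L.
  The penult (syllable 5, gla) is light, so stress falls on the antepenult (syllable 4, du).
  → primary stress on syllable 4.
Suffixed `ge.mo.sa.du.gla.ge:.go` (7 syllables):
  Weights: 5 gla L, 6 ge: L, 7 go L.
  The penult (syllable 6, ge:) is light, so stress falls on the antepenult (syllable 5, gla).
  → primary stress on syllable 5.

yes: 4→5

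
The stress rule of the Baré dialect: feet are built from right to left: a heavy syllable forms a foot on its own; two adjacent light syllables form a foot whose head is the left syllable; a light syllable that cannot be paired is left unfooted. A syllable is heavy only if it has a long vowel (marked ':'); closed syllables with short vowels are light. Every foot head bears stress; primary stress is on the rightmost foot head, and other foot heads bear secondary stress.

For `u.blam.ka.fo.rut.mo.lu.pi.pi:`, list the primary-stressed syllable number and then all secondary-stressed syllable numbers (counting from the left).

Weights: 1 u L, 2 blam L, 3 ka L, 4 fo L, 5 rut L, 6 mo L, 7 lu L, 8 pi L, 9 pi: H.
Parse right to left (heavy = foot alone; LL = one foot; stranded L unfooted): (ˈu.blam) (ˈka.fo) (ˈrut.mo) (ˈlu.pi) (ˈpi:).
Foot heads: 1, 3, 5, 7, 9.
Primary stress on the rightmost head = syllable 9.
Secondary stress on 1, 3, 5, 7: ˌu.blam.ˌka.fo.ˌrut.mo.ˌlu.pi.ˈpi:.

primary 9, secondary 1, 3, 5, 7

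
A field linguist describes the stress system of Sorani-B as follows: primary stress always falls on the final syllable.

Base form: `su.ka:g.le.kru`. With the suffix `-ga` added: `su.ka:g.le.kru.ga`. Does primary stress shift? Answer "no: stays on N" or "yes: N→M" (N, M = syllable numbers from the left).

Base `su.ka:g.le.kru` (4 syllables):
  The word has 4 syllables; the final syllable is syllable 4 (kru).
  → primary stress on syllable 4.
Suffixed `su.ka:g.le.kru.ga` (5 syllables):
  The word has 5 syllables; the final syllable is syllable 5 (ga).
  → primary stress on syllable 5.

yes: 4→5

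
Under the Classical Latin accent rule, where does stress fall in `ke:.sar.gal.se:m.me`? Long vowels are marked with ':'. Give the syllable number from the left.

4

Classical Latin: stress the penult if heavy (long vowel or closed), else the antepenult.
Weights: 3 gal H, 4 se:m H, 5 me L.
The penult (syllable 4, se:m) is heavy, so it takes stress.
Stress on syllable 4: ke:.sar.gal.ˈse:m.me.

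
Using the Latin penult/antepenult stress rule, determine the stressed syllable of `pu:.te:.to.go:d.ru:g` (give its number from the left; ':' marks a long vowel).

4

Classical Latin: stress the penult if heavy (long vowel or closed), else the antepenult.
Weights: 3 to L, 4 go:d H, 5 ru:g H.
The penult (syllable 4, go:d) is heavy, so it takes stress.
Stress on syllable 4: pu:.te:.to.ˈgo:d.ru:g.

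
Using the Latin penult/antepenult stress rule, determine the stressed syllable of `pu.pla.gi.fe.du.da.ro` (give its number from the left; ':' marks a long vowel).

Classical Latin: stress the penult if heavy (long vowel or closed), else the antepenult.
Weights: 5 du L, 6 da L, 7 ro L.
The penult (syllable 6, da) is light, so stress falls on the antepenult (syllable 5, du).
Stress on syllable 5: pu.pla.gi.fe.ˈdu.da.ro.

5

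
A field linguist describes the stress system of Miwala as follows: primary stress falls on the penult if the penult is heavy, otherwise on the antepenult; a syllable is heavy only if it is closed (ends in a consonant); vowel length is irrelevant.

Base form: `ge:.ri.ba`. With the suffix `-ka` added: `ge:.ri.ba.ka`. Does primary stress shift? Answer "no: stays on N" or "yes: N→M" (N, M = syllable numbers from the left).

Base `ge:.ri.ba` (3 syllables):
  Weights: 1 ge: L, 2 ri L, 3 ba L.
  The penult (syllable 2, ri) is light, so stress falls on the antepenult (syllable 1, ge:).
  → primary stress on syllable 1.
Suffixed `ge:.ri.ba.ka` (4 syllables):
  Weights: 2 ri L, 3 ba L, 4 ka L.
  The penult (syllable 3, ba) is light, so stress falls on the antepenult (syllable 2, ri).
  → primary stress on syllable 2.

yes: 1→2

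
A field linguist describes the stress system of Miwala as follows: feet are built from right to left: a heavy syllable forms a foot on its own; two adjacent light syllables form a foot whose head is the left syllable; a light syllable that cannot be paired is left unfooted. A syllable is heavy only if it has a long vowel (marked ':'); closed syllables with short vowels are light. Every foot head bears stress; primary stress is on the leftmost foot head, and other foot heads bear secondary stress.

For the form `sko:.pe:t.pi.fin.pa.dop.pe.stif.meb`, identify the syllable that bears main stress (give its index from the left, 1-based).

Weights: 1 sko: H, 2 pe:t H, 3 pi L, 4 fin L, 5 pa L, 6 dop L, 7 pe L, 8 stif L, 9 meb L.
Parse right to left (heavy = foot alone; LL = one foot; stranded L unfooted): (ˈsko:) (ˈpe:t) pi (ˈfin.pa) (ˈdop.pe) (ˈstif.meb).
Foot heads: 1, 2, 4, 6, 8.
Primary stress on the leftmost head = syllable 1.
Primary stress: syllable 1 → ˈsko:.pe:t.pi.fin.pa.dop.pe.stif.meb.

1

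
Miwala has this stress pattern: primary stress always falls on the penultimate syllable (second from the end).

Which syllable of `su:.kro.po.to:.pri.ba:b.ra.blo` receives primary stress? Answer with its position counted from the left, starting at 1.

The word has 8 syllables; the penultimate syllable (second from the end) is syllable 7 (ra).
Primary stress: syllable 7 → su:.kro.po.to:.pri.ba:b.ˈra.blo.

7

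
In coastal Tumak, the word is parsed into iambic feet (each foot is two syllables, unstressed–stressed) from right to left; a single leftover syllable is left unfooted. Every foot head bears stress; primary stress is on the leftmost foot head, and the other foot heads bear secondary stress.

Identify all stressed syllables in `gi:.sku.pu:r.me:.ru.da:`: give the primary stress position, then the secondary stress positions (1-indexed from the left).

Parse right to left into iambic (σˈσ) feet: (gi:.ˈsku) (pu:r.ˈme:) (ru.ˈda:).
Foot heads (stressed positions): 2, 4, 6.
End Rule Leftmost: primary stress on the leftmost head = syllable 2.
Secondary stress on 4, 6: gi:.ˈsku.pu:r.ˌme:.ru.ˌda:.

primary 2, secondary 4, 6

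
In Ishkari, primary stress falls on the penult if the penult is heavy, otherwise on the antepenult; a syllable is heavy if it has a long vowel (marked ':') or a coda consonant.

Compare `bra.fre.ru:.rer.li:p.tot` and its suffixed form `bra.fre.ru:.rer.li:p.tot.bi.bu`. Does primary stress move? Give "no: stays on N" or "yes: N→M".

Base `bra.fre.ru:.rer.li:p.tot` (6 syllables):
  Weights: 4 rer H, 5 li:p H, 6 tot H.
  The penult (syllable 5, li:p) is heavy, so it takes stress.
  → primary stress on syllable 5.
Suffixed `bra.fre.ru:.rer.li:p.tot.bi.bu` (8 syllables):
  Weights: 6 tot H, 7 bi L, 8 bu L.
  The penult (syllable 7, bi) is light, so stress falls on the antepenult (syllable 6, tot).
  → primary stress on syllable 6.

yes: 5→6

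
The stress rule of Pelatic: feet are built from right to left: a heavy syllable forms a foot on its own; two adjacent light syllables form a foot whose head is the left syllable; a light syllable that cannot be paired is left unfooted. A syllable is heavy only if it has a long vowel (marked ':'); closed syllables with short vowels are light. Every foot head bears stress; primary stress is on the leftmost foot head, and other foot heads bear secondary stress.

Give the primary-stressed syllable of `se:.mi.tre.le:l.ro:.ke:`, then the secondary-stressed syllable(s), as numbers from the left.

primary 1, secondary 2, 4, 5, 6

Weights: 1 se: H, 2 mi L, 3 tre L, 4 le:l H, 5 ro: H, 6 ke: H.
Parse right to left (heavy = foot alone; LL = one foot; stranded L unfooted): (ˈse:) (ˈmi.tre) (ˈle:l) (ˈro:) (ˈke:).
Foot heads: 1, 2, 4, 5, 6.
Primary stress on the leftmost head = syllable 1.
Secondary stress on 2, 4, 5, 6: ˈse:.ˌmi.tre.ˌle:l.ˌro:.ˌke:.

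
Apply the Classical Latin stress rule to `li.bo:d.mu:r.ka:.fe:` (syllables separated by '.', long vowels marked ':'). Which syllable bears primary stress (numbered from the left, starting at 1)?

Classical Latin: stress the penult if heavy (long vowel or closed), else the antepenult.
Weights: 3 mu:r H, 4 ka: H, 5 fe: H.
The penult (syllable 4, ka:) is heavy, so it takes stress.
Stress on syllable 4: li.bo:d.mu:r.ˈka:.fe:.

4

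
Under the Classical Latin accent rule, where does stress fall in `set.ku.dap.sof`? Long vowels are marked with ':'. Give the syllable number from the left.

Classical Latin: stress the penult if heavy (long vowel or closed), else the antepenult.
Weights: 2 ku L, 3 dap H, 4 sof H.
The penult (syllable 3, dap) is heavy, so it takes stress.
Stress on syllable 3: set.ku.ˈdap.sof.

3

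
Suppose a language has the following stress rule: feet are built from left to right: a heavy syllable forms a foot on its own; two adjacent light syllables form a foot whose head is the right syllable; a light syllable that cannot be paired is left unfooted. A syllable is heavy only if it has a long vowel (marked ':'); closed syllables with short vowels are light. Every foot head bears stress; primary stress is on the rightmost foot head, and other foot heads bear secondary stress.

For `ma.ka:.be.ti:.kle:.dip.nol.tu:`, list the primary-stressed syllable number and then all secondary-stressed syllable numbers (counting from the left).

Weights: 1 ma L, 2 ka: H, 3 be L, 4 ti: H, 5 kle: H, 6 dip L, 7 nol L, 8 tu: H.
Parse left to right (heavy = foot alone; LL = one foot; stranded L unfooted): ma (ˈka:) be (ˈti:) (ˈkle:) (dip.ˈnol) (ˈtu:).
Foot heads: 2, 4, 5, 7, 8.
Primary stress on the rightmost head = syllable 8.
Secondary stress on 2, 4, 5, 7: ma.ˌka:.be.ˌti:.ˌkle:.dip.ˌnol.ˈtu:.

primary 8, secondary 2, 4, 5, 7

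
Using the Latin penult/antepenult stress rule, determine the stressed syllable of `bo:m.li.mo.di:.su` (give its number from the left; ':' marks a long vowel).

Classical Latin: stress the penult if heavy (long vowel or closed), else the antepenult.
Weights: 3 mo L, 4 di: H, 5 su L.
The penult (syllable 4, di:) is heavy, so it takes stress.
Stress on syllable 4: bo:m.li.mo.ˈdi:.su.

4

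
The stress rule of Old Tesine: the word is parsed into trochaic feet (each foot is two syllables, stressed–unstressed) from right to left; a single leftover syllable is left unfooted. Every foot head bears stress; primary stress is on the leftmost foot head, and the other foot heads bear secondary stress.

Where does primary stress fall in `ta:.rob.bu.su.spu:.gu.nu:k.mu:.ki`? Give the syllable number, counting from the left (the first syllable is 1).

2

Parse right to left into trochaic (ˈσσ) feet: ta: (ˈrob.bu) (ˈsu.spu:) (ˈgu.nu:k) (ˈmu:.ki). Syllable 1 is left unfooted.
Foot heads (stressed positions): 2, 4, 6, 8.
End Rule Leftmost: primary stress on the leftmost head = syllable 2.
Primary stress: syllable 2 → ta:.ˈrob.bu.su.spu:.gu.nu:k.mu:.ki.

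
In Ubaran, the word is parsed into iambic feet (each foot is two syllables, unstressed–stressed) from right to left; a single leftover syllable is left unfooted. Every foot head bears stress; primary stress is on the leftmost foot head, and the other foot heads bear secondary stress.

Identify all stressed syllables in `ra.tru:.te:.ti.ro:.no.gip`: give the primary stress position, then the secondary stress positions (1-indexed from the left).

Parse right to left into iambic (σˈσ) feet: ra (tru:.ˈte:) (ti.ˈro:) (no.ˈgip). Syllable 1 is left unfooted.
Foot heads (stressed positions): 3, 5, 7.
End Rule Leftmost: primary stress on the leftmost head = syllable 3.
Secondary stress on 5, 7: ra.tru:.ˈte:.ti.ˌro:.no.ˌgip.

primary 3, secondary 5, 7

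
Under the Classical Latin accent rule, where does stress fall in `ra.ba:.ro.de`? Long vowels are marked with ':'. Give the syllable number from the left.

2

Classical Latin: stress the penult if heavy (long vowel or closed), else the antepenult.
Weights: 2 ba: H, 3 ro L, 4 de L.
The penult (syllable 3, ro) is light, so stress falls on the antepenult (syllable 2, ba:).
Stress on syllable 2: ra.ˈba:.ro.de.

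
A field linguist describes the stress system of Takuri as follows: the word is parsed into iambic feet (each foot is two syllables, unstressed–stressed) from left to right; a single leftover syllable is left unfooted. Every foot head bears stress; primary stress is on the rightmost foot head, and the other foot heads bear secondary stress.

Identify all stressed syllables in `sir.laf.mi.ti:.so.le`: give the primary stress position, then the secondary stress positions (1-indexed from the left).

primary 6, secondary 2, 4

Parse left to right into iambic (σˈσ) feet: (sir.ˈlaf) (mi.ˈti:) (so.ˈle).
Foot heads (stressed positions): 2, 4, 6.
End Rule Rightmost: primary stress on the rightmost head = syllable 6.
Secondary stress on 2, 4: sir.ˌlaf.mi.ˌti:.so.ˈle.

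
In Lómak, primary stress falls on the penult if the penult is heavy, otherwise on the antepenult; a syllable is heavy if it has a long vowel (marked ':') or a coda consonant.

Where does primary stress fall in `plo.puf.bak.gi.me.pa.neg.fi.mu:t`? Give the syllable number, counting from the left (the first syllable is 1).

Weights: 7 neg H, 8 fi L, 9 mu:t H.
The penult (syllable 8, fi) is light, so stress falls on the antepenult (syllable 7, neg).
Primary stress: syllable 7 → plo.puf.bak.gi.me.pa.ˈneg.fi.mu:t.

7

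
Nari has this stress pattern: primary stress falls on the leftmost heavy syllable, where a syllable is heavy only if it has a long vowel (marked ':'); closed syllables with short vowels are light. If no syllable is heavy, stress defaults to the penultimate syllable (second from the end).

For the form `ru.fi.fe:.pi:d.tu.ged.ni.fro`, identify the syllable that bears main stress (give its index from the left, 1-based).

3

Weights: 1 ru L, 2 fi L, 3 fe: H, 4 pi:d H, 5 tu L, 6 ged L, 7 ni L, 8 fro L.
Heavy syllables in the domain: 3, 4. The leftmost is syllable 3 (fe:).
Primary stress: syllable 3 → ru.fi.ˈfe:.pi:d.tu.ged.ni.fro.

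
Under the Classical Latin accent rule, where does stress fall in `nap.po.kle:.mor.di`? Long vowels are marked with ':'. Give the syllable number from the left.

Classical Latin: stress the penult if heavy (long vowel or closed), else the antepenult.
Weights: 3 kle: H, 4 mor H, 5 di L.
The penult (syllable 4, mor) is heavy, so it takes stress.
Stress on syllable 4: nap.po.kle:.ˈmor.di.

4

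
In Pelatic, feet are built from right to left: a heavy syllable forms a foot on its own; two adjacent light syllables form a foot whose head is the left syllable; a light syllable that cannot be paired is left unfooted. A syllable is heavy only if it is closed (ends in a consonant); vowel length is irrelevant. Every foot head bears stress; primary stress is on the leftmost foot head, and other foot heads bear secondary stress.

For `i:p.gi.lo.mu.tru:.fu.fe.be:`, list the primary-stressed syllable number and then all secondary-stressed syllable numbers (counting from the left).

Weights: 1 i:p H, 2 gi L, 3 lo L, 4 mu L, 5 tru: L, 6 fu L, 7 fe L, 8 be: L.
Parse right to left (heavy = foot alone; LL = one foot; stranded L unfooted): (ˈi:p) gi (ˈlo.mu) (ˈtru:.fu) (ˈfe.be:).
Foot heads: 1, 3, 5, 7.
Primary stress on the leftmost head = syllable 1.
Secondary stress on 3, 5, 7: ˈi:p.gi.ˌlo.mu.ˌtru:.fu.ˌfe.be:.

primary 1, secondary 3, 5, 7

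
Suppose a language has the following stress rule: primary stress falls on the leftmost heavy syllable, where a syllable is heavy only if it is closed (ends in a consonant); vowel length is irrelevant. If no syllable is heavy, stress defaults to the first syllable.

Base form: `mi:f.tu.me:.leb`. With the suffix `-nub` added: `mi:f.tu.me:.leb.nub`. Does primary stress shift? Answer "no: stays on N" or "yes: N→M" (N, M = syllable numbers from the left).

Base `mi:f.tu.me:.leb` (4 syllables):
  Weights: 1 mi:f H, 2 tu L, 3 me: L, 4 leb H.
  Heavy syllables in the domain: 1, 4. The leftmost is syllable 1 (mi:f).
  → primary stress on syllable 1.
Suffixed `mi:f.tu.me:.leb.nub` (5 syllables):
  Weights: 1 mi:f H, 2 tu L, 3 me: L, 4 leb H, 5 nub H.
  Heavy syllables in the domain: 1, 4, 5. The leftmost is syllable 1 (mi:f).
  → primary stress on syllable 1.

no: stays on 1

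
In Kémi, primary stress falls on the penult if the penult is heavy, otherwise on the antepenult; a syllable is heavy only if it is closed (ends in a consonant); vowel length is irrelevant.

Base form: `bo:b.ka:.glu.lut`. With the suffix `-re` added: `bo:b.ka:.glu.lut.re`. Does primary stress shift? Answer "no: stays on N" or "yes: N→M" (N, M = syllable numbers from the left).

Base `bo:b.ka:.glu.lut` (4 syllables):
  Weights: 2 ka: L, 3 glu L, 4 lut H.
  The penult (syllable 3, glu) is light, so stress falls on the antepenult (syllable 2, ka:).
  → primary stress on syllable 2.
Suffixed `bo:b.ka:.glu.lut.re` (5 syllables):
  Weights: 3 glu L, 4 lut H, 5 re L.
  The penult (syllable 4, lut) is heavy, so it takes stress.
  → primary stress on syllable 4.

yes: 2→4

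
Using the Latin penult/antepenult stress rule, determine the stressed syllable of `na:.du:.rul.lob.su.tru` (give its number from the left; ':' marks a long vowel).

4

Classical Latin: stress the penult if heavy (long vowel or closed), else the antepenult.
Weights: 4 lob H, 5 su L, 6 tru L.
The penult (syllable 5, su) is light, so stress falls on the antepenult (syllable 4, lob).
Stress on syllable 4: na:.du:.rul.ˈlob.su.tru.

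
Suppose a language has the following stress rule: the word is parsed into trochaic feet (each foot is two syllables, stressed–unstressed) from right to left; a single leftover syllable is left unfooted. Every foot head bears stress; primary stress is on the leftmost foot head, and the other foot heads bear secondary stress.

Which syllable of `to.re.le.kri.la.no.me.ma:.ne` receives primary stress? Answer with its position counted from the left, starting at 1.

Parse right to left into trochaic (ˈσσ) feet: to (ˈre.le) (ˈkri.la) (ˈno.me) (ˈma:.ne). Syllable 1 is left unfooted.
Foot heads (stressed positions): 2, 4, 6, 8.
End Rule Leftmost: primary stress on the leftmost head = syllable 2.
Primary stress: syllable 2 → to.ˈre.le.kri.la.no.me.ma:.ne.

2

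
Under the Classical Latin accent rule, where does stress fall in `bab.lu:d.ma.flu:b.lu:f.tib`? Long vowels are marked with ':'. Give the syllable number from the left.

Classical Latin: stress the penult if heavy (long vowel or closed), else the antepenult.
Weights: 4 flu:b H, 5 lu:f H, 6 tib H.
The penult (syllable 5, lu:f) is heavy, so it takes stress.
Stress on syllable 5: bab.lu:d.ma.flu:b.ˈlu:f.tib.

5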